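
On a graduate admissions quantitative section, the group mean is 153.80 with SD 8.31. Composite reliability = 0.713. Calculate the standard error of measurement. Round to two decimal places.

SEM = SD · √(1 − ρ) = 8.31 × √0.287 = 8.31 × 0.5357 = 4.452

4.45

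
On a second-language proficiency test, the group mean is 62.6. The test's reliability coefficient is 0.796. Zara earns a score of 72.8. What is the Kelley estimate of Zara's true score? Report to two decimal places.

T̂ = ρX + (1 − ρ)μ
  = 0.796 × 72.8 + 0.204 × 62.6
  = 57.9488 + 12.7704
  = 70.719
  ≈ 70.72

70.72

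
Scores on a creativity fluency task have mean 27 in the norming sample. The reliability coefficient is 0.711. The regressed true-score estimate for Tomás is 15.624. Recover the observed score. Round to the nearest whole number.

11

T̂ = ρX + (1 − ρ)μ  ⇒  X = (T̂ − (1 − ρ)μ) / ρ
X = (15.624 − 0.289 × 27) / 0.711 = (15.624 − 7.803) / 0.711 = 7.821 / 0.711 = 11.00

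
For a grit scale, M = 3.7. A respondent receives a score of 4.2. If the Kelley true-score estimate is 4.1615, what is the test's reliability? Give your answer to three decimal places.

0.923

T̂ = ρX + (1 − ρ)μ  ⇒  T̂ − μ = ρ(X − μ)
ρ = (T̂ − μ)/(X − μ) = (4.1615 − 3.7) / (4.2 − 3.7) = 0.4615 / 0.5 = 0.92300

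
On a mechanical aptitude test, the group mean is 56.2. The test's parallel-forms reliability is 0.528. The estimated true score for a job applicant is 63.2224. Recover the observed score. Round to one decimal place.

69.5

T̂ = ρX + (1 − ρ)μ  ⇒  X = (T̂ − (1 − ρ)μ) / ρ
X = (63.2224 − 0.472 × 56.2) / 0.528 = (63.2224 − 26.5264) / 0.528 = 36.6960 / 0.528 = 69.500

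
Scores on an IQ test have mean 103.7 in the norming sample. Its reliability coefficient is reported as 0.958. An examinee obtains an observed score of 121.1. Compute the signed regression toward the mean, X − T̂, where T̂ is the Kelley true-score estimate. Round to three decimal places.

T̂ = 0.958(121.1) + 0.042(103.7) = 116.0138 + 4.3554 = 120.36920 → 120.3692
X − T̂ = 121.1 − 120.3692 = 0.7308 → 0.731

0.731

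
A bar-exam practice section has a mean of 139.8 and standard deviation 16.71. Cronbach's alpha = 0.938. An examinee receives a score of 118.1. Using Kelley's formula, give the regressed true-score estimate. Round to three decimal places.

Kelley's formula gives T̂ = 0.938·118.1 + 0.062·139.8 = 110.7778 + 8.6676 = 119.4454.

119.445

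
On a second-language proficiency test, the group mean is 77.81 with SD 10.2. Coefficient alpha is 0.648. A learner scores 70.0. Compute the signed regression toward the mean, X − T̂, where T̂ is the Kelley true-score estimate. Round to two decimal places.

-2.75

T̂ = ρX + (1 − ρ)μ
  = 0.648 × 70.0 + 0.352 × 77.81
  = 45.3600 + 27.38912
  = 72.7491
  ≈ 72.749
X − T̂ = 70.0 − 72.749 = -2.749 → -2.75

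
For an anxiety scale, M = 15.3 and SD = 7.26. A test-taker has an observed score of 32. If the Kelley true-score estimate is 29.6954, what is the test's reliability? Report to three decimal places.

T̂ = ρX + (1 − ρ)μ  ⇒  T̂ − μ = ρ(X − μ)
ρ = (T̂ − μ)/(X − μ) = (29.6954 − 15.3) / (32 − 15.3) = 14.3954 / 16.7 = 0.86200

0.862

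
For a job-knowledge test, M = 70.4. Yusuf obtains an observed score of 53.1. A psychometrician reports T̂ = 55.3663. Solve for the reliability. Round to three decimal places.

T̂ = ρX + (1 − ρ)μ  ⇒  T̂ − μ = ρ(X − μ)
ρ = (T̂ − μ)/(X − μ) = (55.3663 − 70.4) / (53.1 − 70.4) = -15.0337 / -17.3 = 0.86900

0.869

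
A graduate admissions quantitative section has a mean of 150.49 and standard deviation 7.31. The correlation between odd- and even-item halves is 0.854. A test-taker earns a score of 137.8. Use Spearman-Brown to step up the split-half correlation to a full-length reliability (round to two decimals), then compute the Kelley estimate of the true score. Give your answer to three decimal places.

138.815

Spearman-Brown: ρ = 2r/(1 + r) = 2(0.854)/(1 + 0.854) = 1.7080/1.854 = 0.9213 → 0.92
T̂ = ρX + (1 − ρ)μ
  = 0.92 × 137.8 + 0.08 × 150.49
  = 126.776 + 12.0392
  = 138.8152
  ≈ 138.815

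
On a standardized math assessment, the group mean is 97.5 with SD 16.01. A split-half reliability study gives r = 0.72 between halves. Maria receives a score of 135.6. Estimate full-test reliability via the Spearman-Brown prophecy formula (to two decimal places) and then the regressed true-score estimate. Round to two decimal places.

Spearman-Brown: ρ = 2r/(1 + r) = 2(0.72)/(1 + 0.72) = 1.440/1.72 = 0.8372 → 0.84
Regress the observed score toward the mean by the unreliability: T̂ = 0.84·135.6 + 0.16·97.5 = 113.904 + 15.600 = 129.504.

129.50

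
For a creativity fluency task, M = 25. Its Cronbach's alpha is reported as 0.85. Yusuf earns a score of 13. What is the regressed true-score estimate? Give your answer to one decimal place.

T̂ = 0.85(13) + 0.15(25) = 11.05 + 3.75 = 14.80 → 14.8

14.8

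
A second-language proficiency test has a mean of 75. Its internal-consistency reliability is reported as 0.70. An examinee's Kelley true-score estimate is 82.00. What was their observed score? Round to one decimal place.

T̂ = ρX + (1 − ρ)μ  ⇒  X = (T̂ − (1 − ρ)μ) / ρ
X = (82.00 − 0.30 × 75) / 0.70 = (82.00 − 22.50) / 0.70 = 59.50 / 0.70 = 85.000

85.0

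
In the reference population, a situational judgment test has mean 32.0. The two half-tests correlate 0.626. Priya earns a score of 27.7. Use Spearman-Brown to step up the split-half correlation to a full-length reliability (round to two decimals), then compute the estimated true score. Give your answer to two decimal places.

28.69

Spearman-Brown: ρ = 2r/(1 + r) = 2(0.626)/(1 + 0.626) = 1.2520/1.626 = 0.7700 → 0.77
Regress the observed score toward the mean by the unreliability: T̂ = 0.77·27.7 + 0.23·32.0 = 21.329 + 7.360 = 28.689.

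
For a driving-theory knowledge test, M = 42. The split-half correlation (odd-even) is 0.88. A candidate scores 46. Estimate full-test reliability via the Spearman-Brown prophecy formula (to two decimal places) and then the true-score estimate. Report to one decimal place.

Spearman-Brown: ρ = 2r/(1 + r) = 2(0.88)/(1 + 0.88) = 1.760/1.88 = 0.9362 → 0.94
T̂ = ρX + (1 − ρ)μ
  = 0.94 × 46 + 0.06 × 42
  = 43.24 + 2.52
  = 45.76
  ≈ 45.8

45.8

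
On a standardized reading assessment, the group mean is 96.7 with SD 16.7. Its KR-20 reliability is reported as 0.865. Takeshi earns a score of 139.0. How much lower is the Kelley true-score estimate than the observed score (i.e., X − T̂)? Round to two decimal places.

T̂ = ρX + (1 − ρ)μ
  = 0.865 × 139.0 + 0.135 × 96.7
  = 120.2350 + 13.0545
  = 133.2895
  ≈ 133.290
X − T̂ = 139.0 − 133.290 = 5.710 → 5.71

5.71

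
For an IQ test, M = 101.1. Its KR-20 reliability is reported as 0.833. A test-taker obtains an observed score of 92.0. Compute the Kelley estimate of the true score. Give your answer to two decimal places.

Regress the observed score toward the mean by the unreliability: T̂ = 0.833·92.0 + 0.167·101.1 = 76.6360 + 16.8837 = 93.520.

93.52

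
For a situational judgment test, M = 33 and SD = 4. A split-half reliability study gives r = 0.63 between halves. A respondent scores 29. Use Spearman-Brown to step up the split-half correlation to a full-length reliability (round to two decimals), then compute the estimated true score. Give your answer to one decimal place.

29.9

Spearman-Brown: ρ = 2r/(1 + r) = 2(0.63)/(1 + 0.63) = 1.260/1.63 = 0.7730 → 0.77
T̂ = 0.77(29) + 0.23(33) = 22.33 + 7.59 = 29.92 → 29.9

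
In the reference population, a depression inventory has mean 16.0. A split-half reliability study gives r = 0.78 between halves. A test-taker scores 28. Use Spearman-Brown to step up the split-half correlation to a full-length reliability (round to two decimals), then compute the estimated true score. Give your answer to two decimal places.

26.56

Spearman-Brown: ρ = 2r/(1 + r) = 2(0.78)/(1 + 0.78) = 1.560/1.78 = 0.8764 → 0.88
Kelley's formula gives T̂ = 0.88·28 + 0.12·16.0 = 24.64 + 1.920 = 26.560.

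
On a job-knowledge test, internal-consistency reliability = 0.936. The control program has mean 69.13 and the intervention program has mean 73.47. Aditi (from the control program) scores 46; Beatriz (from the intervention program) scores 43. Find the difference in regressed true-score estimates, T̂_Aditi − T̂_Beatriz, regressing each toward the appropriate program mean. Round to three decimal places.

T̂_Aditi = 0.936(46) + 0.064(69.13) = 47.48032
T̂_Beatriz = 0.936(43) + 0.064(73.47) = 44.95008
Difference = 47.48032 − 44.95008 = 2.53024

2.530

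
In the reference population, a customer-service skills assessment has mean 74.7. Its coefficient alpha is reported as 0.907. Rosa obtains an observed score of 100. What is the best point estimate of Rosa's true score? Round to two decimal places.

97.65

T̂ = ρX + (1 − ρ)μ
  = 0.907 × 100 + 0.093 × 74.7
  = 90.700 + 6.9471
  = 97.647
  ≈ 97.65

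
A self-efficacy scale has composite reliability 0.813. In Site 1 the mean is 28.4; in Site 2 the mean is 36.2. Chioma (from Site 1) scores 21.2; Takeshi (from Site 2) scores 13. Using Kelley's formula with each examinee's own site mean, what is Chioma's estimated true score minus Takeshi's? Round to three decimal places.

T̂_Chioma = 0.813(21.2) + 0.187(28.4) = 22.54640
T̂_Takeshi = 0.813(13) + 0.187(36.2) = 17.33840
Difference = 22.54640 − 17.33840 = 5.20800

5.208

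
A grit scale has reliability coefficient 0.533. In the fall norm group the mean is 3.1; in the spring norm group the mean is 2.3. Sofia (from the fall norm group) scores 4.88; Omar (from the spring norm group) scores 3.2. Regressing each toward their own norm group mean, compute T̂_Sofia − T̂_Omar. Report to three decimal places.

T̂_Sofia = 0.533(4.88) + 0.467(3.1) = 4.04874
T̂_Omar = 0.533(3.2) + 0.467(2.3) = 2.77970
Difference = 4.04874 − 2.77970 = 1.26904

1.269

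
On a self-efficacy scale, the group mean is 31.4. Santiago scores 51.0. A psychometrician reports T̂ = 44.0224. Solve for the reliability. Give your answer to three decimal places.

T̂ = ρX + (1 − ρ)μ  ⇒  T̂ − μ = ρ(X − μ)
ρ = (T̂ − μ)/(X − μ) = (44.0224 − 31.4) / (51.0 − 31.4) = 12.6224 / 19.6 = 0.64400

0.644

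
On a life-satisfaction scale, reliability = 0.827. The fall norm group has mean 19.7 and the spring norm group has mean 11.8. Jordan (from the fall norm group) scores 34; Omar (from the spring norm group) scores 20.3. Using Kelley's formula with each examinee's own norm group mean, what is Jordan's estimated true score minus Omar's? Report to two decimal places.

12.70

T̂_Jordan = 0.827(34) + 0.173(19.7) = 31.5261
T̂_Omar = 0.827(20.3) + 0.173(11.8) = 18.8295
Difference = 31.5261 − 18.8295 = 12.6966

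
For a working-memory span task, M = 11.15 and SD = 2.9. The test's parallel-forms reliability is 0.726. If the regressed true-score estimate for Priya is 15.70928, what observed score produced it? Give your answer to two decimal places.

17.43

T̂ = ρX + (1 − ρ)μ  ⇒  X = (T̂ − (1 − ρ)μ) / ρ
X = (15.70928 − 0.274 × 11.15) / 0.726 = (15.70928 − 3.05510) / 0.726 = 12.65418 / 0.726 = 17.4300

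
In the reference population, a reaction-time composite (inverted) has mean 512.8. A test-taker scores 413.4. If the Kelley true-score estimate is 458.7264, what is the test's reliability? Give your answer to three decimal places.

0.544

T̂ = ρX + (1 − ρ)μ  ⇒  T̂ − μ = ρ(X − μ)
ρ = (T̂ − μ)/(X − μ) = (458.7264 − 512.8) / (413.4 − 512.8) = -54.0736 / -99.4 = 0.54400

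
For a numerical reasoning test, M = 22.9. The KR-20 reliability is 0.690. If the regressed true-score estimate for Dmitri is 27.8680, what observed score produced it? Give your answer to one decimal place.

30.1

T̂ = ρX + (1 − ρ)μ  ⇒  X = (T̂ − (1 − ρ)μ) / ρ
X = (27.8680 − 0.310 × 22.9) / 0.690 = (27.8680 − 7.0990) / 0.690 = 20.7690 / 0.690 = 30.100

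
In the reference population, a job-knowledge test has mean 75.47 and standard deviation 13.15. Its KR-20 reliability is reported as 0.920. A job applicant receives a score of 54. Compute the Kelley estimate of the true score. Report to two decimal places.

55.72

T̂ = ρX + (1 − ρ)μ
  = 0.920 × 54 + 0.080 × 75.47
  = 49.680 + 6.03760
  = 55.718
  ≈ 55.72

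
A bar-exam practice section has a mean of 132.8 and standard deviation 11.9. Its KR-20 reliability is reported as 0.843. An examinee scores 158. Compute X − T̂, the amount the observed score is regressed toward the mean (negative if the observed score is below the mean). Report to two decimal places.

3.96

T̂ = ρX + (1 − ρ)μ
  = 0.843 × 158 + 0.157 × 132.8
  = 133.194 + 20.8496
  = 154.0436
  ≈ 154.044
X − T̂ = 158 − 154.044 = 3.956 → 3.96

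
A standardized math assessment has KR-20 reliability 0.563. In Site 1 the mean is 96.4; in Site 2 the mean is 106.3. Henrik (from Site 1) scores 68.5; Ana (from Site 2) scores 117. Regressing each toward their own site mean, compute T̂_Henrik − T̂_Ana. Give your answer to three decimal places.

-31.632

T̂_Henrik = 0.563(68.5) + 0.437(96.4) = 80.69230
T̂_Ana = 0.563(117) + 0.437(106.3) = 112.32410
Difference = 80.69230 − 112.32410 = -31.63180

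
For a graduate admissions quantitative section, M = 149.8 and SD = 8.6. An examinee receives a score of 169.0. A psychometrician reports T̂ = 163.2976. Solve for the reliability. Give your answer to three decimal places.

0.703

T̂ = ρX + (1 − ρ)μ  ⇒  T̂ − μ = ρ(X − μ)
ρ = (T̂ − μ)/(X − μ) = (163.2976 − 149.8) / (169.0 − 149.8) = 13.4976 / 19.2 = 0.70300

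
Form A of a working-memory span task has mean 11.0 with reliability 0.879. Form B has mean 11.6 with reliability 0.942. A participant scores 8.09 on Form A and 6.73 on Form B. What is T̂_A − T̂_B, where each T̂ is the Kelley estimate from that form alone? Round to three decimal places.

T̂_A = 0.879(8.09) + 0.121(11.0) = 8.44211
T̂_B = 0.942(6.73) + 0.058(11.6) = 7.01246
T̂_A − T̂_B = 1.42965

1.430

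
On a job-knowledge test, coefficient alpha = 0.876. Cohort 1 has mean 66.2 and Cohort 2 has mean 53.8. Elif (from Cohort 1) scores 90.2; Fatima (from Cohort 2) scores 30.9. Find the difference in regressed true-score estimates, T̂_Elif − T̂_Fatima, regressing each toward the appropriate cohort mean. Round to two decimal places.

T̂_Elif = 0.876(90.2) + 0.124(66.2) = 87.2240
T̂_Fatima = 0.876(30.9) + 0.124(53.8) = 33.7396
Difference = 87.2240 − 33.7396 = 53.4844

53.48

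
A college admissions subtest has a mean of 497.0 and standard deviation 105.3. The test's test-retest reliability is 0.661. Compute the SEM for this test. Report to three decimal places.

61.310

SEM = SD · √(1 − ρ) = 105.3 × √0.339 = 105.3 × 0.5822 = 61.3096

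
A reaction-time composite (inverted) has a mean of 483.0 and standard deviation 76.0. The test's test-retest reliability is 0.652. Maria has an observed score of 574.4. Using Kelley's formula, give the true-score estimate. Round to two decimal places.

542.59

T̂ = 0.652(574.4) + 0.348(483.0) = 374.5088 + 168.0840 = 542.593 → 542.59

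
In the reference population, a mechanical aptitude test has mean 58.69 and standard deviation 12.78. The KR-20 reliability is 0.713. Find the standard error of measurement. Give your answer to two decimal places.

SEM = SD · √(1 − ρ) = 12.78 × √0.287 = 12.78 × 0.5357 = 6.847

6.85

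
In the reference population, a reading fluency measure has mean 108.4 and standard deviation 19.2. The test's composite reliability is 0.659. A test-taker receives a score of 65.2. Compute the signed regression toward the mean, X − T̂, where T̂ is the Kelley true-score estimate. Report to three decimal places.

-14.731

T̂ = 0.659(65.2) + 0.341(108.4) = 42.9668 + 36.9644 = 79.93120 → 79.9312
X − T̂ = 65.2 − 79.9312 = -14.7312 → -14.731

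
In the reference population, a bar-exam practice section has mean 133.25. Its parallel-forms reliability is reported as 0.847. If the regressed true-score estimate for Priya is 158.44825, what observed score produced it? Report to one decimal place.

163.0

T̂ = ρX + (1 − ρ)μ  ⇒  X = (T̂ − (1 − ρ)μ) / ρ
X = (158.44825 − 0.153 × 133.25) / 0.847 = (158.44825 − 20.38725) / 0.847 = 138.06100 / 0.847 = 163.000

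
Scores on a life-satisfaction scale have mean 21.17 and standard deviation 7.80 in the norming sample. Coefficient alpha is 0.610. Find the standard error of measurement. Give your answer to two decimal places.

4.87

SEM = SD · √(1 − ρ) = 7.80 × √0.390 = 7.80 × 0.6245 = 4.871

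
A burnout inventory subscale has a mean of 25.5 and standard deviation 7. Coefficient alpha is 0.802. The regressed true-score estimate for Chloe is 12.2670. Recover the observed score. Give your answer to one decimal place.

9.0

T̂ = ρX + (1 − ρ)μ  ⇒  X = (T̂ − (1 − ρ)μ) / ρ
X = (12.2670 − 0.198 × 25.5) / 0.802 = (12.2670 − 5.0490) / 0.802 = 7.2180 / 0.802 = 9.000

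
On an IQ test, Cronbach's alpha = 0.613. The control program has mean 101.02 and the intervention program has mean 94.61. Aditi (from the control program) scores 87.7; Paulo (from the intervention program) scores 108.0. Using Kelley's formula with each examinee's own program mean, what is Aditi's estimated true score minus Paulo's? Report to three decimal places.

T̂_Aditi = 0.613(87.7) + 0.387(101.02) = 92.85484
T̂_Paulo = 0.613(108.0) + 0.387(94.61) = 102.81807
Difference = 92.85484 − 102.81807 = -9.96323

-9.963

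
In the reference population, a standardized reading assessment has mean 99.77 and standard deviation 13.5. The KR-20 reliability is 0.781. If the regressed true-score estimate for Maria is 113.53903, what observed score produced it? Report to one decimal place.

117.4

T̂ = ρX + (1 − ρ)μ  ⇒  X = (T̂ − (1 − ρ)μ) / ρ
X = (113.53903 − 0.219 × 99.77) / 0.781 = (113.53903 − 21.84963) / 0.781 = 91.68940 / 0.781 = 117.400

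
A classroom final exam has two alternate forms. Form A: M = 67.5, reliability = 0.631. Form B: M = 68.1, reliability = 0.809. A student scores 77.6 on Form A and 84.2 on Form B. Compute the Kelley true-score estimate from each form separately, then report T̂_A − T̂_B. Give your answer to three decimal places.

-7.252

T̂_A = 0.631(77.6) + 0.369(67.5) = 73.87310
T̂_B = 0.809(84.2) + 0.191(68.1) = 81.12490
T̂_A − T̂_B = -7.25180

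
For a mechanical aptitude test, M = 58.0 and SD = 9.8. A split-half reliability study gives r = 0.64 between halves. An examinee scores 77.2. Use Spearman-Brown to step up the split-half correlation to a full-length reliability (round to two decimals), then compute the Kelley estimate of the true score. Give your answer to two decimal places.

72.98

Spearman-Brown: ρ = 2r/(1 + r) = 2(0.64)/(1 + 0.64) = 1.280/1.64 = 0.7805 → 0.78
T̂ = 0.78(77.2) + 0.22(58.0) = 60.216 + 12.760 = 72.976 → 72.98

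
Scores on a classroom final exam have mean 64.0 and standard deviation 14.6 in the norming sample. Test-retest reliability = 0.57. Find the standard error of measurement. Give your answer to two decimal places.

SEM = SD · √(1 − ρ) = 14.6 × √0.43 = 14.6 × 0.6557 = 9.574

9.57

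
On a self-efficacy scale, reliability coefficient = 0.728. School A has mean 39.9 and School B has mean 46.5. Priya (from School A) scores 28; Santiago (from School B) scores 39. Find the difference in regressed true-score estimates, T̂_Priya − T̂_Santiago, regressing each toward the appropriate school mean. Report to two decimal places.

-9.80

T̂_Priya = 0.728(28) + 0.272(39.9) = 31.2368
T̂_Santiago = 0.728(39) + 0.272(46.5) = 41.0400
Difference = 31.2368 − 41.0400 = -9.8032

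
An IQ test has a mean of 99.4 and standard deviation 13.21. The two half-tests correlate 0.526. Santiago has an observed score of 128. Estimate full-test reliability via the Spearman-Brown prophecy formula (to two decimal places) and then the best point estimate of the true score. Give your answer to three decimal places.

119.134

Spearman-Brown: ρ = 2r/(1 + r) = 2(0.526)/(1 + 0.526) = 1.0520/1.526 = 0.6894 → 0.69
Weight the observed score by reliability and the mean by (1 − reliability): T̂ = 0.69·128 + 0.31·99.4 = 88.32 + 30.814 = 119.1340.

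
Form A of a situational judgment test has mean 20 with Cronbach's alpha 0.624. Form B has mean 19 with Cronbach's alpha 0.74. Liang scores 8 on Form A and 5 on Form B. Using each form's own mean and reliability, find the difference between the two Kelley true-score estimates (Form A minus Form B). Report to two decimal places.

3.87

T̂_A = 0.624(8) + 0.376(20) = 12.5120
T̂_B = 0.74(5) + 0.26(19) = 8.6400
T̂_A − T̂_B = 3.8720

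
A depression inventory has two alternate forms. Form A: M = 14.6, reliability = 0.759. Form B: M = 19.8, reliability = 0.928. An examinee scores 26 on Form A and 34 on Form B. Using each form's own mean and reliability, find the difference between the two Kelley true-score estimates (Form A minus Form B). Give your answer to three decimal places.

T̂_A = 0.759(26) + 0.241(14.6) = 23.25260
T̂_B = 0.928(34) + 0.072(19.8) = 32.97760
T̂_A − T̂_B = -9.72500

-9.725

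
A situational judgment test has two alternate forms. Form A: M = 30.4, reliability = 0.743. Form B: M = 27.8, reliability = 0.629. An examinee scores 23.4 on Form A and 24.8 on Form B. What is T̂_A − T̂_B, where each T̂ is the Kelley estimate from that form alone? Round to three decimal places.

-0.714

T̂_A = 0.743(23.4) + 0.257(30.4) = 25.19900
T̂_B = 0.629(24.8) + 0.371(27.8) = 25.91300
T̂_A − T̂_B = -0.71400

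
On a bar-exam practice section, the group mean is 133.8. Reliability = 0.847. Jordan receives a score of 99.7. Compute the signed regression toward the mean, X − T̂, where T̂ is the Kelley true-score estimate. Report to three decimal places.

Kelley's formula gives T̂ = 0.847·99.7 + 0.153·133.8 = 84.4459 + 20.4714 = 104.91730.
X − T̂ = 99.7 − 104.9173 = -5.2173 → -5.217

-5.217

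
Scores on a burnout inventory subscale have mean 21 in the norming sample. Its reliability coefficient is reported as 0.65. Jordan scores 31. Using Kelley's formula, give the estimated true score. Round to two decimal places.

27.50

Kelley's formula gives T̂ = 0.65·31 + 0.35·21 = 20.15 + 7.35 = 27.500.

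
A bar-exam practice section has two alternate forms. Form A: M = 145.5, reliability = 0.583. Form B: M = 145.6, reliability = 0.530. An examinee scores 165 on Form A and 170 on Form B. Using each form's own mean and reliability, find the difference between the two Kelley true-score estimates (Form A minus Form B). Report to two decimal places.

T̂_A = 0.583(165) + 0.417(145.5) = 156.8685
T̂_B = 0.530(170) + 0.470(145.6) = 158.5320
T̂_A − T̂_B = -1.6635

-1.66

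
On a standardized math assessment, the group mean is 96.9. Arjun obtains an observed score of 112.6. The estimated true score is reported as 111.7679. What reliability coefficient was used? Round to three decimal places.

T̂ = ρX + (1 − ρ)μ  ⇒  T̂ − μ = ρ(X − μ)
ρ = (T̂ − μ)/(X − μ) = (111.7679 − 96.9) / (112.6 − 96.9) = 14.8679 / 15.7 = 0.94700

0.947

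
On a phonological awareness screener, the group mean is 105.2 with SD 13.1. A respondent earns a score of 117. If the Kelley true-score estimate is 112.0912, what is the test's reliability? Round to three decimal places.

0.584

T̂ = ρX + (1 − ρ)μ  ⇒  T̂ − μ = ρ(X − μ)
ρ = (T̂ − μ)/(X − μ) = (112.0912 − 105.2) / (117 − 105.2) = 6.8912 / 11.8 = 0.58400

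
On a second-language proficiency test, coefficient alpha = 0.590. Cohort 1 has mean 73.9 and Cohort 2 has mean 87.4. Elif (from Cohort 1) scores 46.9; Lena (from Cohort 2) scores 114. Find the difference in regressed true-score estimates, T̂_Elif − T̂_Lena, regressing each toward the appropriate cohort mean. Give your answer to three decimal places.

-45.124

T̂_Elif = 0.590(46.9) + 0.410(73.9) = 57.97000
T̂_Lena = 0.590(114) + 0.410(87.4) = 103.09400
Difference = 57.97000 − 103.09400 = -45.12400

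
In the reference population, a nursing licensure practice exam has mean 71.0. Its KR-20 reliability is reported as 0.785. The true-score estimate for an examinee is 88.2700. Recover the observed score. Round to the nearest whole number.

93

T̂ = ρX + (1 − ρ)μ  ⇒  X = (T̂ − (1 − ρ)μ) / ρ
X = (88.2700 − 0.215 × 71.0) / 0.785 = (88.2700 − 15.2650) / 0.785 = 73.0050 / 0.785 = 93.00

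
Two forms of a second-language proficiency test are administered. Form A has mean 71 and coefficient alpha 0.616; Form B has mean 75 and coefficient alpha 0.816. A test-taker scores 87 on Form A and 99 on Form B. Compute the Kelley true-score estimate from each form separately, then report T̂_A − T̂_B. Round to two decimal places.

-13.73

T̂_A = 0.616(87) + 0.384(71) = 80.8560
T̂_B = 0.816(99) + 0.184(75) = 94.5840
T̂_A − T̂_B = -13.7280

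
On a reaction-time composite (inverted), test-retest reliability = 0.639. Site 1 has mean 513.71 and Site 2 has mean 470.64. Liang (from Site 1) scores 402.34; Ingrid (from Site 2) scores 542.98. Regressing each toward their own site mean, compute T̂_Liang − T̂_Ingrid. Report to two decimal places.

T̂_Liang = 0.639(402.34) + 0.361(513.71) = 442.5446
T̂_Ingrid = 0.639(542.98) + 0.361(470.64) = 516.8653
Difference = 442.5446 − 516.8653 = -74.3207

-74.32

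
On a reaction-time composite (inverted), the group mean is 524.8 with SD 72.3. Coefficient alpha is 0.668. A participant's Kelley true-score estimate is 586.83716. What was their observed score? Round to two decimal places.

T̂ = ρX + (1 − ρ)μ  ⇒  X = (T̂ − (1 − ρ)μ) / ρ
X = (586.83716 − 0.332 × 524.8) / 0.668 = (586.83716 − 174.2336) / 0.668 = 412.60356 / 0.668 = 617.6700

617.67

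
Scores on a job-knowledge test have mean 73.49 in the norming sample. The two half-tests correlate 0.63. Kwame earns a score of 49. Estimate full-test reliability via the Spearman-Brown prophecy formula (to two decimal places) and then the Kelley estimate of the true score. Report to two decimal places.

Spearman-Brown: ρ = 2r/(1 + r) = 2(0.63)/(1 + 0.63) = 1.260/1.63 = 0.7730 → 0.77
Regress the observed score toward the mean by the unreliability: T̂ = 0.77·49 + 0.23·73.49 = 37.73 + 16.9027 = 54.633.

54.63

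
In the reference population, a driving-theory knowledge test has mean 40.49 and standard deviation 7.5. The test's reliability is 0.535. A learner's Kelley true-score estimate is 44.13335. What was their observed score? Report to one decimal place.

47.3

T̂ = ρX + (1 − ρ)μ  ⇒  X = (T̂ − (1 − ρ)μ) / ρ
X = (44.13335 − 0.465 × 40.49) / 0.535 = (44.13335 − 18.82785) / 0.535 = 25.30550 / 0.535 = 47.300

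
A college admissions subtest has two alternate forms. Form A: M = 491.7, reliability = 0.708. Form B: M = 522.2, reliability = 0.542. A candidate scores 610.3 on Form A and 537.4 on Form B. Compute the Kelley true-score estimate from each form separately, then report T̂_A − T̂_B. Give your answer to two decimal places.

T̂_A = 0.708(610.3) + 0.292(491.7) = 575.6688
T̂_B = 0.542(537.4) + 0.458(522.2) = 530.4384
T̂_A − T̂_B = 45.2304

45.23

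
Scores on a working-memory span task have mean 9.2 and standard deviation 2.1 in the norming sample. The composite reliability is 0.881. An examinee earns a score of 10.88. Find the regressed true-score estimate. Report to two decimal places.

T̂ = ρX + (1 − ρ)μ
  = 0.881 × 10.88 + 0.119 × 9.2
  = 9.58528 + 1.0948
  = 10.680
  ≈ 10.68

10.68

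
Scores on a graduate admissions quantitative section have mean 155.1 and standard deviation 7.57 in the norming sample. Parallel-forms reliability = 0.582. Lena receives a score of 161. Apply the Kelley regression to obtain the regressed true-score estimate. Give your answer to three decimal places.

158.534

T̂ = ρX + (1 − ρ)μ
  = 0.582 × 161 + 0.418 × 155.1
  = 93.702 + 64.8318
  = 158.5338
  ≈ 158.534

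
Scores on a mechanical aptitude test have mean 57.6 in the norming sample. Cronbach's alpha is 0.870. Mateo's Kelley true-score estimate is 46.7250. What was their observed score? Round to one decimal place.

T̂ = ρX + (1 − ρ)μ  ⇒  X = (T̂ − (1 − ρ)μ) / ρ
X = (46.7250 − 0.130 × 57.6) / 0.870 = (46.7250 − 7.4880) / 0.870 = 39.2370 / 0.870 = 45.100

45.1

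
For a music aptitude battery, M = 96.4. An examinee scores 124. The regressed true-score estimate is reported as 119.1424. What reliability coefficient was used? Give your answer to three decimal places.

T̂ = ρX + (1 − ρ)μ  ⇒  T̂ − μ = ρ(X − μ)
ρ = (T̂ − μ)/(X − μ) = (119.1424 − 96.4) / (124 − 96.4) = 22.7424 / 27.6 = 0.82400

0.824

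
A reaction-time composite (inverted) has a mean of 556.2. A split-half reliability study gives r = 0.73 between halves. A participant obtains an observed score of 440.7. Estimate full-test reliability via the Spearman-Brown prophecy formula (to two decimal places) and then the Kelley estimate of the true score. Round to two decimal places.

Spearman-Brown: ρ = 2r/(1 + r) = 2(0.73)/(1 + 0.73) = 1.460/1.73 = 0.8439 → 0.84
T̂ = 0.84(440.7) + 0.16(556.2) = 370.188 + 88.992 = 459.180 → 459.18

459.18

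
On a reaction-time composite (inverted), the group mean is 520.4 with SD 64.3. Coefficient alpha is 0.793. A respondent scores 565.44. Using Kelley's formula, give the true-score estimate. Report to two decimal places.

556.12

Kelley's formula gives T̂ = 0.793·565.44 + 0.207·520.4 = 448.39392 + 107.7228 = 556.117.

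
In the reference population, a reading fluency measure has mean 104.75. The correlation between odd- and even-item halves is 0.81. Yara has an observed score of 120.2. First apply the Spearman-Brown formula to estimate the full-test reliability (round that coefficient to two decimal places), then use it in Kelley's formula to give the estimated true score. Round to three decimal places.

Spearman-Brown: ρ = 2r/(1 + r) = 2(0.81)/(1 + 0.81) = 1.620/1.81 = 0.8950 → 0.90
T̂ = 0.90(120.2) + 0.10(104.75) = 108.180 + 10.4750 = 118.6550 → 118.655

118.655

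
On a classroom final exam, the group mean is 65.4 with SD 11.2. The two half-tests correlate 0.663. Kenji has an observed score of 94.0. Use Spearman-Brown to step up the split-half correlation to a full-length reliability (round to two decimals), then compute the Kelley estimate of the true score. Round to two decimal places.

Spearman-Brown: ρ = 2r/(1 + r) = 2(0.663)/(1 + 0.663) = 1.3260/1.663 = 0.7974 → 0.80
T̂ = 0.80(94.0) + 0.20(65.4) = 75.200 + 13.080 = 88.280 → 88.28

88.28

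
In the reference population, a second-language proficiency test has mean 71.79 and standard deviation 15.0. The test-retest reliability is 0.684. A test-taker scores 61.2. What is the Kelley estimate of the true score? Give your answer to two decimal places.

T̂ = ρX + (1 − ρ)μ
  = 0.684 × 61.2 + 0.316 × 71.79
  = 41.8608 + 22.68564
  = 64.546
  ≈ 64.55

64.55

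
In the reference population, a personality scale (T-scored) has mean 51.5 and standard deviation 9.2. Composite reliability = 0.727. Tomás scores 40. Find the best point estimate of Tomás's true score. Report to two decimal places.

43.14

Kelley's formula gives T̂ = 0.727·40 + 0.273·51.5 = 29.080 + 14.0595 = 43.139.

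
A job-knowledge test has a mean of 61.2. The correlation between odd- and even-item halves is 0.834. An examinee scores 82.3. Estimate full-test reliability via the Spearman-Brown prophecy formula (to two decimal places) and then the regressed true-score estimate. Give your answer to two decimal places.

Spearman-Brown: ρ = 2r/(1 + r) = 2(0.834)/(1 + 0.834) = 1.6680/1.834 = 0.9095 → 0.91
T̂ = 0.91(82.3) + 0.09(61.2) = 74.893 + 5.508 = 80.401 → 80.40

80.40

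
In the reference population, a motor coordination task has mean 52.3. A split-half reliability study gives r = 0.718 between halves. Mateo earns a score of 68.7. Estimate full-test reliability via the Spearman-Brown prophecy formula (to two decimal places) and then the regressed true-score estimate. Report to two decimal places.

Spearman-Brown: ρ = 2r/(1 + r) = 2(0.718)/(1 + 0.718) = 1.4360/1.718 = 0.8359 → 0.84
T̂ = ρX + (1 − ρ)μ
  = 0.84 × 68.7 + 0.16 × 52.3
  = 57.708 + 8.368
  = 66.076
  ≈ 66.08

66.08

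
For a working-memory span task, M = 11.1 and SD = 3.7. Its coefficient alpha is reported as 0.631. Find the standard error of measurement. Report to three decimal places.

2.248

SEM = SD · √(1 − ρ) = 3.7 × √0.369 = 3.7 × 0.6075 = 2.2476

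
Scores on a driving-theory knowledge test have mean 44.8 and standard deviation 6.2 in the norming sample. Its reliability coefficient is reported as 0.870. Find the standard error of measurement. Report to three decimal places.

SEM = SD · √(1 − ρ) = 6.2 × √0.130 = 6.2 × 0.3606 = 2.2354

2.235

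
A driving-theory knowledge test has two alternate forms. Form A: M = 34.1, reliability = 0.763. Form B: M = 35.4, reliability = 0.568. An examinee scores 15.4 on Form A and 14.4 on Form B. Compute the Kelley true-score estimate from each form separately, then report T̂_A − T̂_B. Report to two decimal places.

T̂_A = 0.763(15.4) + 0.237(34.1) = 19.8319
T̂_B = 0.568(14.4) + 0.432(35.4) = 23.4720
T̂_A − T̂_B = -3.6401

-3.64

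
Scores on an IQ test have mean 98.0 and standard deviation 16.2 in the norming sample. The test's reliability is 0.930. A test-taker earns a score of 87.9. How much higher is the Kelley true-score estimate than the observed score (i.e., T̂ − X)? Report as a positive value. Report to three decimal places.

0.707

T̂ = ρX + (1 − ρ)μ
  = 0.930 × 87.9 + 0.070 × 98.0
  = 81.7470 + 6.8600
  = 88.60700
  ≈ 88.6070
T̂ − X = 88.6070 − 87.9 = 0.7070 → 0.707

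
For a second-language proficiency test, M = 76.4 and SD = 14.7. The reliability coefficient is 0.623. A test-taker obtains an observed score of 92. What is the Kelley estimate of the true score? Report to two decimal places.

86.12

T̂ = ρX + (1 − ρ)μ
  = 0.623 × 92 + 0.377 × 76.4
  = 57.316 + 28.8028
  = 86.119
  ≈ 86.12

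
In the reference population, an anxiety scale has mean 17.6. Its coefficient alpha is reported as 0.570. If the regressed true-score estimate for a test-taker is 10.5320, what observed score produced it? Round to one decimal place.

5.2

T̂ = ρX + (1 − ρ)μ  ⇒  X = (T̂ − (1 − ρ)μ) / ρ
X = (10.5320 − 0.430 × 17.6) / 0.570 = (10.5320 − 7.5680) / 0.570 = 2.9640 / 0.570 = 5.200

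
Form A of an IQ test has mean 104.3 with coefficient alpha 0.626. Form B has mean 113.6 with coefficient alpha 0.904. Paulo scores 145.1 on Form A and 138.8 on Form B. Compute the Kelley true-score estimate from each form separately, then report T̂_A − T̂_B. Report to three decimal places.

T̂_A = 0.626(145.1) + 0.374(104.3) = 129.84080
T̂_B = 0.904(138.8) + 0.096(113.6) = 136.38080
T̂_A − T̂_B = -6.54000

-6.540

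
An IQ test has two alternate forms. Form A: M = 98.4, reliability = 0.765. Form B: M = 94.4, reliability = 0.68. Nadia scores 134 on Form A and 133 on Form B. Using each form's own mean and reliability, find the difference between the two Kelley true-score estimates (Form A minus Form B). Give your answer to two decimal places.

T̂_A = 0.765(134) + 0.235(98.4) = 125.6340
T̂_B = 0.68(133) + 0.32(94.4) = 120.6480
T̂_A − T̂_B = 4.9860

4.99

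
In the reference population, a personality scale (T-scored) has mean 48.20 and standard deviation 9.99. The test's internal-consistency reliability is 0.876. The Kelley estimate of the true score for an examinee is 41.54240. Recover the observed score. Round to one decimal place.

40.6

T̂ = ρX + (1 − ρ)μ  ⇒  X = (T̂ − (1 − ρ)μ) / ρ
X = (41.54240 − 0.124 × 48.20) / 0.876 = (41.54240 − 5.97680) / 0.876 = 35.56560 / 0.876 = 40.600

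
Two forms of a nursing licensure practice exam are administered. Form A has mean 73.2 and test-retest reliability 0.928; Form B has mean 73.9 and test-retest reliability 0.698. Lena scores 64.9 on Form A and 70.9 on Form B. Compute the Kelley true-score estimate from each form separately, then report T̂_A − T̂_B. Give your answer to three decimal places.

-6.308

T̂_A = 0.928(64.9) + 0.072(73.2) = 65.49760
T̂_B = 0.698(70.9) + 0.302(73.9) = 71.80600
T̂_A − T̂_B = -6.30840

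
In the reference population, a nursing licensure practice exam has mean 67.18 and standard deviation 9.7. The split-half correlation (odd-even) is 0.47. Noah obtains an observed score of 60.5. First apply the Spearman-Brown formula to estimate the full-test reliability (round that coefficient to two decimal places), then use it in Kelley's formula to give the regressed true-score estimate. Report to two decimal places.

Spearman-Brown: ρ = 2r/(1 + r) = 2(0.47)/(1 + 0.47) = 0.940/1.47 = 0.6395 → 0.64
T̂ = 0.64(60.5) + 0.36(67.18) = 38.720 + 24.1848 = 62.905 → 62.90

62.90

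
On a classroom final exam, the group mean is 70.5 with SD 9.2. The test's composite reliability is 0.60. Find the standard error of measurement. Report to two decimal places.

5.82

SEM = SD · √(1 − ρ) = 9.2 × √0.40 = 9.2 × 0.6325 = 5.819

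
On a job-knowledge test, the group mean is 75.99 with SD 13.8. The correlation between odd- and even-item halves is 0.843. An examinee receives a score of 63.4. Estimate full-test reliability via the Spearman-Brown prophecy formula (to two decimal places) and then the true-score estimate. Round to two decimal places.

Spearman-Brown: ρ = 2r/(1 + r) = 2(0.843)/(1 + 0.843) = 1.6860/1.843 = 0.9148 → 0.91
T̂ = 0.91(63.4) + 0.09(75.99) = 57.694 + 6.8391 = 64.533 → 64.53

64.53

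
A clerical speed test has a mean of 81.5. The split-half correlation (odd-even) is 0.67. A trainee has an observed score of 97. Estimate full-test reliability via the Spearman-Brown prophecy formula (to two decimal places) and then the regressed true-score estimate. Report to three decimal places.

93.900

Spearman-Brown: ρ = 2r/(1 + r) = 2(0.67)/(1 + 0.67) = 1.340/1.67 = 0.8024 → 0.80
Weight the observed score by reliability and the mean by (1 − reliability): T̂ = 0.80·97 + 0.20·81.5 = 77.60 + 16.300 = 93.9000.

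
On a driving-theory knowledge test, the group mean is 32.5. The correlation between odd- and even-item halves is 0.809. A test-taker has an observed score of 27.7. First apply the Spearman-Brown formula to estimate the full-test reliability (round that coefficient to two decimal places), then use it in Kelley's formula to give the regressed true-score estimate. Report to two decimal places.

Spearman-Brown: ρ = 2r/(1 + r) = 2(0.809)/(1 + 0.809) = 1.6180/1.809 = 0.8944 → 0.89
T̂ = 0.89(27.7) + 0.11(32.5) = 24.653 + 3.575 = 28.228 → 28.23

28.23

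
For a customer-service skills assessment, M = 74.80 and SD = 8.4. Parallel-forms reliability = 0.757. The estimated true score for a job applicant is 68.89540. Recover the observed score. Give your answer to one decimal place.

T̂ = ρX + (1 − ρ)μ  ⇒  X = (T̂ − (1 − ρ)μ) / ρ
X = (68.89540 − 0.243 × 74.80) / 0.757 = (68.89540 − 18.17640) / 0.757 = 50.71900 / 0.757 = 67.000

67.0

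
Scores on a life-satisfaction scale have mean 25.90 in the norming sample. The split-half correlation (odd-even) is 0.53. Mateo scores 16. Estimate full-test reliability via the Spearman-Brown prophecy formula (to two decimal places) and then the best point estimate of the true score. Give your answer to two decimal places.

19.07

Spearman-Brown: ρ = 2r/(1 + r) = 2(0.53)/(1 + 0.53) = 1.060/1.53 = 0.6928 → 0.69
T̂ = 0.69(16) + 0.31(25.90) = 11.04 + 8.0290 = 19.069 → 19.07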